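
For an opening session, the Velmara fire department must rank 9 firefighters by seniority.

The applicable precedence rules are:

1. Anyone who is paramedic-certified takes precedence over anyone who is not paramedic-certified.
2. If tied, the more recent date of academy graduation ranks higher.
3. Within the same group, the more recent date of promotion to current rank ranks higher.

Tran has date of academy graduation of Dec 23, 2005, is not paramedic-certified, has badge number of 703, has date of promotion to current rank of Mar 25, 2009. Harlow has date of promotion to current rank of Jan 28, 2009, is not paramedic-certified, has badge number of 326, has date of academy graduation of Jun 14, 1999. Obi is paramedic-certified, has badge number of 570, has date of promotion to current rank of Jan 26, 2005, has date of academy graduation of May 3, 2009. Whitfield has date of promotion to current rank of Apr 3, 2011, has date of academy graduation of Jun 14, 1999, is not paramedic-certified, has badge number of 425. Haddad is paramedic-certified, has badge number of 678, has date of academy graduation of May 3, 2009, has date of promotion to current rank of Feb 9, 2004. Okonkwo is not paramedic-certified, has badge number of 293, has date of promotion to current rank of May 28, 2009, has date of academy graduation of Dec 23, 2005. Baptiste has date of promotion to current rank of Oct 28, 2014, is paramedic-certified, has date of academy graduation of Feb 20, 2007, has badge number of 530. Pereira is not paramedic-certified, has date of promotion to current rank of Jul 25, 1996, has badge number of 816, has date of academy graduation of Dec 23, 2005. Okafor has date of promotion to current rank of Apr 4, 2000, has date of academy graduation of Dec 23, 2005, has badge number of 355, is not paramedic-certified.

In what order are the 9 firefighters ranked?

Obi, Haddad, Baptiste, Okonkwo, Tran, Okafor, Pereira, Whitfield, Harlow

By the first rule: Obi, Haddad and Baptiste (each paramedic-certified); then Okonkwo, Tran, Okafor, Pereira, Whitfield and Harlow (each not paramedic-certified).
Among Obi, Haddad and Baptiste, by date of academy graduation (later first): Obi and Haddad (May 3, 2009) before Baptiste (Feb 20, 2007).
Among Obi and Haddad, by date of promotion to current rank (later first): Obi (Jan 26, 2005) before Haddad (Feb 9, 2004).
Among Okonkwo, Tran, Okafor, Pereira, Whitfield and Harlow, by date of academy graduation (later first): Okonkwo, Tran, Okafor and Pereira (Dec 23, 2005) before Whitfield and Harlow (Jun 14, 1999).
Among Okonkwo, Tran, Okafor and Pereira, by date of promotion to current rank (later first): Okonkwo (May 28, 2009) before Tran (Mar 25, 2009) before Okafor (Apr 4, 2000) before Pereira (Jul 25, 1996).
Among Whitfield and Harlow, by date of promotion to current rank (later first): Whitfield (Apr 3, 2011) before Harlow (Jan 28, 2009).
Full order: Obi, Haddad, Baptiste, Okonkwo, Tran, Okafor, Pereira, Whitfield, Harlow.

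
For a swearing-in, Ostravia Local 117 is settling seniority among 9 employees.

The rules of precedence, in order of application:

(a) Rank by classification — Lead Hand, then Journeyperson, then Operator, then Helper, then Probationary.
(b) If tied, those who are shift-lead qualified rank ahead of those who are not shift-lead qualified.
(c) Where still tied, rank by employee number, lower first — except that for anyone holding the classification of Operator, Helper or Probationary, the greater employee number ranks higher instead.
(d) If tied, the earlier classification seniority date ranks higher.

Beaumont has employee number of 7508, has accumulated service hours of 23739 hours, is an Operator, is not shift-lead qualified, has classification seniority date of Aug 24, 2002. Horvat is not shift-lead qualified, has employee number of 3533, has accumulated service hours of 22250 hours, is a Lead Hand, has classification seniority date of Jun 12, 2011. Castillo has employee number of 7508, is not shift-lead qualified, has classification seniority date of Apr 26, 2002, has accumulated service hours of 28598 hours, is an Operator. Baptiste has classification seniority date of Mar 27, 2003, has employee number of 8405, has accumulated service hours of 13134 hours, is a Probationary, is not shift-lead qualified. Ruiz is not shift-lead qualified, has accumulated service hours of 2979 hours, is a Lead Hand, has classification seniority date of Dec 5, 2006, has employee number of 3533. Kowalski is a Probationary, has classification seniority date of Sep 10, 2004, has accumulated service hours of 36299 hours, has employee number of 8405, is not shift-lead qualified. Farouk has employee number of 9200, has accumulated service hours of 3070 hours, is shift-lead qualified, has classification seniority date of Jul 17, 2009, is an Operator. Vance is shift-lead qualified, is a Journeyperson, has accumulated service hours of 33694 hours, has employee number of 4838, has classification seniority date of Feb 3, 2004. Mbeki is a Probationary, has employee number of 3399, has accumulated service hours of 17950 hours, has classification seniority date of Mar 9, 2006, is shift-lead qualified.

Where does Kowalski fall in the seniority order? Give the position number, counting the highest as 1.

By classification: Ruiz and Horvat (Lead Hand); then Vance (Journeyperson); then Farouk, Castillo and Beaumont (Operator); then Mbeki, Baptiste and Kowalski (Probationary).
Ruiz and Horvat are each not shift-lead qualified, so the next rule applies.
Ruiz and Horvat both have employee number 3533, so the next rule applies.
Among Ruiz and Horvat, by classification seniority date (earlier first): Ruiz (Dec 5, 2006) before Horvat (Jun 12, 2011).
Among Farouk, Castillo and Beaumont, shift-lead qualified before not shift-lead qualified: Farouk (shift-lead qualified) before Castillo and Beaumont (not shift-lead qualified).
Castillo and Beaumont both have employee number 7508, so the next rule applies.
Among Castillo and Beaumont, by classification seniority date (earlier first): Castillo (Apr 26, 2002) before Beaumont (Aug 24, 2002).
Among Mbeki, Baptiste and Kowalski, shift-lead qualified before not shift-lead qualified: Mbeki (shift-lead qualified) before Baptiste and Kowalski (not shift-lead qualified).
Baptiste and Kowalski both have employee number 8405, so the next rule applies.
Among Baptiste and Kowalski, by classification seniority date (earlier first): Baptiste (Mar 27, 2003) before Kowalski (Sep 10, 2004).
Order: Ruiz, Horvat, Vance, Farouk, Castillo, Beaumont, Mbeki, Baptiste, Kowalski. So position 9.

9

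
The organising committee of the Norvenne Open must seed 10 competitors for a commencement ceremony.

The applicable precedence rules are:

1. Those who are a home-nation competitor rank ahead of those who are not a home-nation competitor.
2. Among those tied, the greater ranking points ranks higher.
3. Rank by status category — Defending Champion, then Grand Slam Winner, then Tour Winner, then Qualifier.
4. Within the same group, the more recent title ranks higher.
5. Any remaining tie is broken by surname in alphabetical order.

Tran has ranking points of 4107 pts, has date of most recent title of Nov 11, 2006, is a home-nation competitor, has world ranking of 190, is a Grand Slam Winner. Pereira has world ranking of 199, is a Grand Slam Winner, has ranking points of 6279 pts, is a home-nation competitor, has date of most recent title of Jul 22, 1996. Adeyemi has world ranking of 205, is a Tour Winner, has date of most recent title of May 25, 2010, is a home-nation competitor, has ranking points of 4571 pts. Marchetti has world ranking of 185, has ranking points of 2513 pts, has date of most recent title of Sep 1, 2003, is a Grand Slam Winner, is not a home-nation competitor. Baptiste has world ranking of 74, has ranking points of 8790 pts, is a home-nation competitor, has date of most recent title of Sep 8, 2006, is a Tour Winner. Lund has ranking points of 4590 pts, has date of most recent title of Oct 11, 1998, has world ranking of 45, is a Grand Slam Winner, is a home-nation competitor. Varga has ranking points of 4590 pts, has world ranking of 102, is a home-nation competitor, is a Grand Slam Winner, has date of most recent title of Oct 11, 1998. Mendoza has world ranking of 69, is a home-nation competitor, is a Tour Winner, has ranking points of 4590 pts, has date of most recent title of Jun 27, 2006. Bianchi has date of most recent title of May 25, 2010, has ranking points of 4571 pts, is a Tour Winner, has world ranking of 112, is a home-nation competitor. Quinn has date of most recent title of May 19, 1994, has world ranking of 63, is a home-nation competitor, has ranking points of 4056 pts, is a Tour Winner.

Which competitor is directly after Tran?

By the first rule: Baptiste, Pereira, Lund, Varga, Mendoza, Adeyemi, Bianchi, Tran and Quinn (each a home-nation competitor); then Marchetti (not a home-nation competitor).
Among Baptiste, Pereira, Lund, Varga, Mendoza, Adeyemi, Bianchi, Tran and Quinn, by ranking points (higher first): Baptiste (8790 pts) before Pereira (6279 pts) before Lund, Varga and Mendoza (4590 pts) before Adeyemi and Bianchi (4571 pts) before Tran (4107 pts) before Quinn (4056 pts).
Among Lund, Varga and Mendoza, by status category: Lund and Varga (Grand Slam Winner) before Mendoza (Tour Winner).
Lund and Varga both have date of most recent title Oct 11, 1998, so the next rule applies.
Among Lund and Varga, alphabetically by surname: Lund before Varga.
Adeyemi and Bianchi are each Tour Winner, so the next rule applies.
Adeyemi and Bianchi both have date of most recent title May 25, 2010, so the next rule applies.
Among Adeyemi and Bianchi, alphabetically by surname: Adeyemi before Bianchi.
Order: Baptiste, Pereira, Lund, Varga, Mendoza, Adeyemi, Bianchi, Tran, Quinn, Marchetti.

Quinn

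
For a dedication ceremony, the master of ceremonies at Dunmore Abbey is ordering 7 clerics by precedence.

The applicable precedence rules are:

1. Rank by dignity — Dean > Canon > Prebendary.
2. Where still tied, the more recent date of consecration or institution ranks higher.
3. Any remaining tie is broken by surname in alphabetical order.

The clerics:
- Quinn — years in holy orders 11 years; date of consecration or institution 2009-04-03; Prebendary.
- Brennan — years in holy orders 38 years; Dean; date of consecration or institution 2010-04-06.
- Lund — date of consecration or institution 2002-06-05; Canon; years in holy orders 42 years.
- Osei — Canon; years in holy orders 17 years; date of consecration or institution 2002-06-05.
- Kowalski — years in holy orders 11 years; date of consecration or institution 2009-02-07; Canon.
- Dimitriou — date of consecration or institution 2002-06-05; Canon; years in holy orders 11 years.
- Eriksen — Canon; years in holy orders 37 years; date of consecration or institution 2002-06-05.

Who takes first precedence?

Brennan

By dignity: Brennan (Dean); then Kowalski, Dimitriou, Eriksen, Lund and Osei (Canon); then Quinn (Prebendary).
Among Kowalski, Dimitriou, Eriksen, Lund and Osei, by date of consecration or institution (later first): Kowalski (2009-02-07) before Dimitriou, Eriksen, Lund and Osei (2002-06-05).
Among Dimitriou, Eriksen, Lund and Osei, alphabetically by surname: Dimitriou before Eriksen before Lund before Osei.
Order: Brennan, Kowalski, Dimitriou, Eriksen, Lund, Osei, Quinn.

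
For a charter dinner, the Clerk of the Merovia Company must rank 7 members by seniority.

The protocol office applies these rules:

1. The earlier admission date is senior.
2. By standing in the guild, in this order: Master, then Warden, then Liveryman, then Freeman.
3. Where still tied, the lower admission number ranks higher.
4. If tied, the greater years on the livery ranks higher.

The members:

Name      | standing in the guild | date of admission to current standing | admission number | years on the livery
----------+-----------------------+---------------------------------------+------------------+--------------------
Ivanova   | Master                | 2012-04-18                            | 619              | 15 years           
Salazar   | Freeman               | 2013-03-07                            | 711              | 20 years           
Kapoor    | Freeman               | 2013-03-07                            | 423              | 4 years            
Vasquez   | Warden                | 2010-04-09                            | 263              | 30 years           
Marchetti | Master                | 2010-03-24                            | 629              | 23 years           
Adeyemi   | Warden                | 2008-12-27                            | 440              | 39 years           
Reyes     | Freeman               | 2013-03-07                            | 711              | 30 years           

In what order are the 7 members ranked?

By date of admission to current standing (earlier first): Adeyemi (2008-12-27); then Marchetti (2010-03-24); then Vasquez (2010-04-09); then Ivanova (2012-04-18); then Kapoor, Reyes and Salazar (each 2013-03-07).
Kapoor, Reyes and Salazar are each Freeman, so the next rule applies.
Among Kapoor, Reyes and Salazar, by admission number (lower first): Kapoor (423) before Reyes and Salazar (711).
Among Reyes and Salazar, by years on the livery (higher first): Reyes (30 years) before Salazar (20 years).
Full order: Adeyemi, Marchetti, Vasquez, Ivanova, Kapoor, Reyes, Salazar.

Adeyemi, Marchetti, Vasquez, Ivanova, Kapoor, Reyes, Salazar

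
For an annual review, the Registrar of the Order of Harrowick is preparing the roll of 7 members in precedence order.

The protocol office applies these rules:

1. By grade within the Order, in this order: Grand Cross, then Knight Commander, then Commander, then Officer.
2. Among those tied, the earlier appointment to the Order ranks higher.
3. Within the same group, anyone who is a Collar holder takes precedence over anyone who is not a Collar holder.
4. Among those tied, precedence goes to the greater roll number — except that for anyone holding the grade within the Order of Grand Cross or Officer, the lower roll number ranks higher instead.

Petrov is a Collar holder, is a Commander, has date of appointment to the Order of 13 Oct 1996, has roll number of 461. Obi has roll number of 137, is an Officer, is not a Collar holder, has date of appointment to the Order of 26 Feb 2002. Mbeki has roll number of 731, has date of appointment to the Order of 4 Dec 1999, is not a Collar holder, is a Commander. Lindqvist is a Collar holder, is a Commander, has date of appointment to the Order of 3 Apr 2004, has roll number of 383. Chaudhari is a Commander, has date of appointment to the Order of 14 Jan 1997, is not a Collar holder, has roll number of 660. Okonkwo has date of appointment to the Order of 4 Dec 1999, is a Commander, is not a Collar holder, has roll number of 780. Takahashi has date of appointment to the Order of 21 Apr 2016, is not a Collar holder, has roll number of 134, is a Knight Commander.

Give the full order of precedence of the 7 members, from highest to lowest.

By grade within the Order: Takahashi (Knight Commander); then Petrov, Chaudhari, Okonkwo, Mbeki and Lindqvist (Commander); then Obi (Officer).
Among Petrov, Chaudhari, Okonkwo, Mbeki and Lindqvist, by date of appointment to the Order (earlier first): Petrov (13 Oct 1996) before Chaudhari (14 Jan 1997) before Okonkwo and Mbeki (4 Dec 1999) before Lindqvist (3 Apr 2004).
Okonkwo and Mbeki are each not a Collar holder, so the next rule applies.
Among Okonkwo and Mbeki, by roll number (higher first): Okonkwo (780) before Mbeki (731).
Full order: Takahashi, Petrov, Chaudhari, Okonkwo, Mbeki, Lindqvist, Obi.

Takahashi, Petrov, Chaudhari, Okonkwo, Mbeki, Lindqvist, Obi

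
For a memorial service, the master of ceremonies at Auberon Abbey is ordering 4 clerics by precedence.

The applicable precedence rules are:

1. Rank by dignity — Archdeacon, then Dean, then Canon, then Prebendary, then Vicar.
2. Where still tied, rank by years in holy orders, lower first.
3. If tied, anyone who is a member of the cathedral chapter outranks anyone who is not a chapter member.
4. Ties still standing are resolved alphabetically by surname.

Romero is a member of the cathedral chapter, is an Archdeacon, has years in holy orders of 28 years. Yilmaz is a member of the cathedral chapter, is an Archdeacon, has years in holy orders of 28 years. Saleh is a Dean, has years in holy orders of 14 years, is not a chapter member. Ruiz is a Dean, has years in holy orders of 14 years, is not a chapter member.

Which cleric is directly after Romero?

Yilmaz

By dignity: Romero and Yilmaz (Archdeacon); then Ruiz and Saleh (Dean).
Romero and Yilmaz both have years in holy orders 28 years, so the next rule applies.
Romero and Yilmaz are each a member of the cathedral chapter, so the next rule applies.
Among Romero and Yilmaz, alphabetically by surname: Romero before Yilmaz.
Ruiz and Saleh both have years in holy orders 14 years, so the next rule applies.
Ruiz and Saleh are each not a chapter member, so the next rule applies.
Among Ruiz and Saleh, alphabetically by surname: Ruiz before Saleh.
Order: Romero, Yilmaz, Ruiz, Saleh.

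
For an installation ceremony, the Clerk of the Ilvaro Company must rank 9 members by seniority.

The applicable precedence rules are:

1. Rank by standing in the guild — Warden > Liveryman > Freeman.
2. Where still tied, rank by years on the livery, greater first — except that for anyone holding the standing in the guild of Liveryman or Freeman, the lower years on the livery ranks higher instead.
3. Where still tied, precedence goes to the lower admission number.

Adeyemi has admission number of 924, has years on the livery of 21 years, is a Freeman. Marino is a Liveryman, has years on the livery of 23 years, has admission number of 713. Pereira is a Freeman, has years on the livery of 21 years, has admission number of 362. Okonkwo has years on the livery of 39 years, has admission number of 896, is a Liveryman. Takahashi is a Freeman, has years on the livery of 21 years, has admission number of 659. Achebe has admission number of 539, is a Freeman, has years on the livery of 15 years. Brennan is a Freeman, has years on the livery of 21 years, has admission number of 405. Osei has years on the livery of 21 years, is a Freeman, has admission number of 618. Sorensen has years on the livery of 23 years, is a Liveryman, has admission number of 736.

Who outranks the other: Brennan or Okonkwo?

By standing in the guild: Marino, Sorensen and Okonkwo (Liveryman); then Achebe, Pereira, Brennan, Osei, Takahashi and Adeyemi (Freeman).
Among Marino, Sorensen and Okonkwo, by years on the livery (lower first) (reversed rule for this group): Marino and Sorensen (23 years) before Okonkwo (39 years).
Among Marino and Sorensen, by admission number (lower first): Marino (713) before Sorensen (736).
Among Achebe, Pereira, Brennan, Osei, Takahashi and Adeyemi, by years on the livery (lower first) (reversed rule for this group): Achebe (15 years) before Pereira, Brennan, Osei, Takahashi and Adeyemi (21 years).
Among Pereira, Brennan, Osei, Takahashi and Adeyemi, by admission number (lower first): Pereira (362) before Brennan (405) before Osei (618) before Takahashi (659) before Adeyemi (924).
So Okonkwo takes precedence.

Okonkwo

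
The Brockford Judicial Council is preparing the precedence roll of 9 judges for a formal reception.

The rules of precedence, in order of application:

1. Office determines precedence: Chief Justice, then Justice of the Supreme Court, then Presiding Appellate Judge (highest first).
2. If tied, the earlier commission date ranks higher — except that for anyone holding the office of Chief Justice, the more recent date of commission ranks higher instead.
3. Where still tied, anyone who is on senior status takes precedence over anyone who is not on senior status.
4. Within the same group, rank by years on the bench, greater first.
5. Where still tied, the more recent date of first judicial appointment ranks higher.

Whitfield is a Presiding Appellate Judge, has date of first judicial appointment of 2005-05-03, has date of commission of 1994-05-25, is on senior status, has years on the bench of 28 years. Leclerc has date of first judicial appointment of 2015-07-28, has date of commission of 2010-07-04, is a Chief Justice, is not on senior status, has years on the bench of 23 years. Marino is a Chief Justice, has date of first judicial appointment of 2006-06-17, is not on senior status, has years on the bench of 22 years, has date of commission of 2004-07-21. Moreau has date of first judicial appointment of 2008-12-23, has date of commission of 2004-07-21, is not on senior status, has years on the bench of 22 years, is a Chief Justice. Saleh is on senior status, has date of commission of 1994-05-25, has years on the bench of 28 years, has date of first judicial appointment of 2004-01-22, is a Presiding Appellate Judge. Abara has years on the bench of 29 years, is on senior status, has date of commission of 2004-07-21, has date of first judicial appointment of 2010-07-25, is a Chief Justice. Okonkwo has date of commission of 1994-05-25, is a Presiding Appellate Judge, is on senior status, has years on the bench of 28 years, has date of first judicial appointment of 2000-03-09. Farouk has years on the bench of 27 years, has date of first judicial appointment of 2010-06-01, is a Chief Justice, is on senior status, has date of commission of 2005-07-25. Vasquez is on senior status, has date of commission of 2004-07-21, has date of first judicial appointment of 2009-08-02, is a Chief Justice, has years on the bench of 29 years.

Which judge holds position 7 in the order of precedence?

Whitfield

By office: Leclerc, Farouk, Abara, Vasquez, Moreau and Marino (Chief Justice); then Whitfield, Saleh and Okonkwo (Presiding Appellate Judge).
Among Leclerc, Farouk, Abara, Vasquez, Moreau and Marino, by date of commission (later first) (reversed rule for this group): Leclerc (2010-07-04) before Farouk (2005-07-25) before Abara, Vasquez, Moreau and Marino (2004-07-21).
Among Abara, Vasquez, Moreau and Marino, on senior status before not on senior status: Abara and Vasquez (on senior status) before Moreau and Marino (not on senior status).
Abara and Vasquez both have years on the bench 29 years, so the next rule applies.
Among Abara and Vasquez, by date of first judicial appointment (later first): Abara (2010-07-25) before Vasquez (2009-08-02).
Moreau and Marino both have years on the bench 22 years, so the next rule applies.
Among Moreau and Marino, by date of first judicial appointment (later first): Moreau (2008-12-23) before Marino (2006-06-17).
Whitfield, Saleh and Okonkwo all have date of commission 1994-05-25, so the next rule applies.
Whitfield, Saleh and Okonkwo are each on senior status, so the next rule applies.
Whitfield, Saleh and Okonkwo all have years on the bench 28 years, so the next rule applies.
Among Whitfield, Saleh and Okonkwo, by date of first judicial appointment (later first): Whitfield (2005-05-03) before Saleh (2004-01-22) before Okonkwo (2000-03-09).
Order: Leclerc, Farouk, Abara, Vasquez, Moreau, Marino, Whitfield, Saleh, Okonkwo.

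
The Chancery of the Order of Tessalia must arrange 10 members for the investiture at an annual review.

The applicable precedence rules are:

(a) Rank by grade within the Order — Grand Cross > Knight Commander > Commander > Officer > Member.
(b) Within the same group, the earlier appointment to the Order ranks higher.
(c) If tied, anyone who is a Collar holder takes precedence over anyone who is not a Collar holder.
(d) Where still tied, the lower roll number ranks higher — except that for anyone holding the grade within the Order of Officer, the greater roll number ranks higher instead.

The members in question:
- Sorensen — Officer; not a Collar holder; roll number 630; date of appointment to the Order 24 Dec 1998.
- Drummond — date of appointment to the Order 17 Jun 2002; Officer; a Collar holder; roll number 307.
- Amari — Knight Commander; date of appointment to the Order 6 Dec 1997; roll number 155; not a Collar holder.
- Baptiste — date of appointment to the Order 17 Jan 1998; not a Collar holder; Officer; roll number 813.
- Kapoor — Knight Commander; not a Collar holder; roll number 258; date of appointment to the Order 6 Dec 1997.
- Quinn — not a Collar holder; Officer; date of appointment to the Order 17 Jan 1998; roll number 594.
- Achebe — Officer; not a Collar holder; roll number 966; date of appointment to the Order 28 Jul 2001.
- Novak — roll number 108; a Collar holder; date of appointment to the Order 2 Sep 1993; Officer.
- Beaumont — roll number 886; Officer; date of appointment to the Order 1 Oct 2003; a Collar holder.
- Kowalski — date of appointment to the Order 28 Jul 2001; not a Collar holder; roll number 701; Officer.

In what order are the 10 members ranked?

By grade within the Order: Amari and Kapoor (Knight Commander); then Novak, Baptiste, Quinn, Sorensen, Achebe, Kowalski, Drummond and Beaumont (Officer).
Amari and Kapoor both have date of appointment to the Order 6 Dec 1997, so the next rule applies.
Amari and Kapoor are each not a Collar holder, so the next rule applies.
Among Amari and Kapoor, by roll number (lower first): Amari (155) before Kapoor (258).
Among Novak, Baptiste, Quinn, Sorensen, Achebe, Kowalski, Drummond and Beaumont, by date of appointment to the Order (earlier first): Novak (2 Sep 1993) before Baptiste and Quinn (17 Jan 1998) before Sorensen (24 Dec 1998) before Achebe and Kowalski (28 Jul 2001) before Drummond (17 Jun 2002) before Beaumont (1 Oct 2003).
Baptiste and Quinn are each not a Collar holder, so the next rule applies.
Among Baptiste and Quinn, by roll number (higher first) (reversed rule for this group): Baptiste (813) before Quinn (594).
Achebe and Kowalski are each not a Collar holder, so the next rule applies.
Among Achebe and Kowalski, by roll number (higher first) (reversed rule for this group): Achebe (966) before Kowalski (701).
Full order: Amari, Kapoor, Novak, Baptiste, Quinn, Sorensen, Achebe, Kowalski, Drummond, Beaumont.

Amari, Kapoor, Novak, Baptiste, Quinn, Sorensen, Achebe, Kowalski, Drummond, Beaumont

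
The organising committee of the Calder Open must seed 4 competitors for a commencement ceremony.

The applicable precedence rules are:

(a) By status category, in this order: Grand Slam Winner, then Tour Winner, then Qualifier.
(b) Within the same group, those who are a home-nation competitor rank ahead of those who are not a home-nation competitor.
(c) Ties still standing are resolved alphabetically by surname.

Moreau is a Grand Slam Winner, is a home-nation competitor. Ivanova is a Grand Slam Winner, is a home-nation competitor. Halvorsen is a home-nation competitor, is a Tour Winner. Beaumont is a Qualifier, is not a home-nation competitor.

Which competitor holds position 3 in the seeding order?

By status category: Ivanova and Moreau (Grand Slam Winner); then Halvorsen (Tour Winner); then Beaumont (Qualifier).
Ivanova and Moreau are each a home-nation competitor, so the next rule applies.
Among Ivanova and Moreau, alphabetically by surname: Ivanova before Moreau.
Order: Ivanova, Moreau, Halvorsen, Beaumont.

Halvorsen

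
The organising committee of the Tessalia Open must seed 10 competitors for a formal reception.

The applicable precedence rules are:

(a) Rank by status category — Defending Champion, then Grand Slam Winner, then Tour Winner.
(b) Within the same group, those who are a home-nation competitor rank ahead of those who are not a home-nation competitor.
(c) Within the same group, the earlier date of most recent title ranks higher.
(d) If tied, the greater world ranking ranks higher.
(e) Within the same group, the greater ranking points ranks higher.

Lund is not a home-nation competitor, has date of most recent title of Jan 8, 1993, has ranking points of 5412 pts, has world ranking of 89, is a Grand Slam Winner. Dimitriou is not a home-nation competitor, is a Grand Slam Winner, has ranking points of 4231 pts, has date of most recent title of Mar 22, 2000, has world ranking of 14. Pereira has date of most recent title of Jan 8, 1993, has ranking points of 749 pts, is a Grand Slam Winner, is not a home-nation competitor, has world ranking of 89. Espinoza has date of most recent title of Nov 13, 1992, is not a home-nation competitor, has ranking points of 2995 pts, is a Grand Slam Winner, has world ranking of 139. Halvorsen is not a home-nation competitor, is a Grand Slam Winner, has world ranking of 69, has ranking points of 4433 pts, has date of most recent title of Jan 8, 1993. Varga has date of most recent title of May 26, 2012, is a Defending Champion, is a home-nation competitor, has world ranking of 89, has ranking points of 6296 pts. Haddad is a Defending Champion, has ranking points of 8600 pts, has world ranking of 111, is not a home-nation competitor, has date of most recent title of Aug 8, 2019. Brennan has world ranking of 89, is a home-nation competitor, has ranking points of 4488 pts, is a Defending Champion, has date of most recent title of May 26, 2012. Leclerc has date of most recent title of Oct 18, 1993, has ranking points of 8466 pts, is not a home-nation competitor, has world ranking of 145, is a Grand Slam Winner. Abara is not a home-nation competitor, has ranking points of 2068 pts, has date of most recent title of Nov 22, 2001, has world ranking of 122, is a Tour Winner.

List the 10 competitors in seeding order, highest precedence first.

Varga, Brennan, Haddad, Espinoza, Lund, Pereira, Halvorsen, Leclerc, Dimitriou, Abara

By status category: Varga, Brennan and Haddad (Defending Champion); then Espinoza, Lund, Pereira, Halvorsen, Leclerc and Dimitriou (Grand Slam Winner); then Abara (Tour Winner).
Among Varga, Brennan and Haddad, a home-nation competitor before not a home-nation competitor: Varga and Brennan (a home-nation competitor) before Haddad (not a home-nation competitor).
Varga and Brennan both have date of most recent title May 26, 2012, so the next rule applies.
Varga and Brennan both have world ranking 89, so the next rule applies.
Among Varga and Brennan, by ranking points (higher first): Varga (6296 pts) before Brennan (4488 pts).
Espinoza, Lund, Pereira, Halvorsen, Leclerc and Dimitriou are each not a home-nation competitor, so the next rule applies.
Among Espinoza, Lund, Pereira, Halvorsen, Leclerc and Dimitriou, by date of most recent title (earlier first): Espinoza (Nov 13, 1992) before Lund, Pereira and Halvorsen (Jan 8, 1993) before Leclerc (Oct 18, 1993) before Dimitriou (Mar 22, 2000).
Among Lund, Pereira and Halvorsen, by world ranking (higher first): Lund and Pereira (89) before Halvorsen (69).
Among Lund and Pereira, by ranking points (higher first): Lund (5412 pts) before Pereira (749 pts).
Full order: Varga, Brennan, Haddad, Espinoza, Lund, Pereira, Halvorsen, Leclerc, Dimitriou, Abara.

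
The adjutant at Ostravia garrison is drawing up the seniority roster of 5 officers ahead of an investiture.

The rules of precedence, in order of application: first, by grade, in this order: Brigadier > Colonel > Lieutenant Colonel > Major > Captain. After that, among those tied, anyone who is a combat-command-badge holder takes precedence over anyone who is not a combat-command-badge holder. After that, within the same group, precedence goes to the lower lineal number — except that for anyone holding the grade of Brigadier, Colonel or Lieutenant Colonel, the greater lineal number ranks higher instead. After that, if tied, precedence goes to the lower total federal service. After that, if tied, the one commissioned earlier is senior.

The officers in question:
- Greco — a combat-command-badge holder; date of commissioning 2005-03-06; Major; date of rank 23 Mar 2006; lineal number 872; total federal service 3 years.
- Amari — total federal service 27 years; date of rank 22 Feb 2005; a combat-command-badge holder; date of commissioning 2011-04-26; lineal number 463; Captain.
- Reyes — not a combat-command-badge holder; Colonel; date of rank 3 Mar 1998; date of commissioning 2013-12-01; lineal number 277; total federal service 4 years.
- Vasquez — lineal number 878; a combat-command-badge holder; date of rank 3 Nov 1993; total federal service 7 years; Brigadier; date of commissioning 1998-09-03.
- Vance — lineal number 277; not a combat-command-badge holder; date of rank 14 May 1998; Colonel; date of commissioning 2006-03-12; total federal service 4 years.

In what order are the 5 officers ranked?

By grade: Vasquez (Brigadier); then Vance and Reyes (Colonel); then Greco (Major); then Amari (Captain).
Vance and Reyes are each not a combat-command-badge holder, so the next rule applies.
Vance and Reyes both have lineal number 277, so the next rule applies.
Vance and Reyes both have total federal service 4 years, so the next rule applies.
Among Vance and Reyes, by date of commissioning (earlier first): Vance (2006-03-12) before Reyes (2013-12-01).
Full order: Vasquez, Vance, Reyes, Greco, Amari.

Vasquez, Vance, Reyes, Greco, Amari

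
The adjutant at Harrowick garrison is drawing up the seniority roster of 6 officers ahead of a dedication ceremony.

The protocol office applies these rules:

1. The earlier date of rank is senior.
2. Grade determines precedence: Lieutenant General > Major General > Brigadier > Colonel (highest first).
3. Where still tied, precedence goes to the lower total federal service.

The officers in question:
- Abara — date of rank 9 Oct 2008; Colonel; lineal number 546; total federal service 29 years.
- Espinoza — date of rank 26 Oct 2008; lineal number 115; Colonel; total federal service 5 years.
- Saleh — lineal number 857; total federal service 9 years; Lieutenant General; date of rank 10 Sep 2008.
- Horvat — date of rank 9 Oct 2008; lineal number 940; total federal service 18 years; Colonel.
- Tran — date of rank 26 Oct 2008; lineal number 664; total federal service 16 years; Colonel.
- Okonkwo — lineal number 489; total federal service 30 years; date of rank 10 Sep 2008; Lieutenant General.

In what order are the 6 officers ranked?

By date of rank (earlier first): Saleh and Okonkwo (both 10 Sep 2008); then Horvat and Abara (both 9 Oct 2008); then Espinoza and Tran (both 26 Oct 2008).
Saleh and Okonkwo are each Lieutenant General, so the next rule applies.
Among Saleh and Okonkwo, by total federal service (lower first): Saleh (9 years) before Okonkwo (30 years).
Horvat and Abara are each Colonel, so the next rule applies.
Among Horvat and Abara, by total federal service (lower first): Horvat (18 years) before Abara (29 years).
Espinoza and Tran are each Colonel, so the next rule applies.
Among Espinoza and Tran, by total federal service (lower first): Espinoza (5 years) before Tran (16 years).
Full order: Saleh, Okonkwo, Horvat, Abara, Espinoza, Tran.

Saleh, Okonkwo, Horvat, Abara, Espinoza, Tran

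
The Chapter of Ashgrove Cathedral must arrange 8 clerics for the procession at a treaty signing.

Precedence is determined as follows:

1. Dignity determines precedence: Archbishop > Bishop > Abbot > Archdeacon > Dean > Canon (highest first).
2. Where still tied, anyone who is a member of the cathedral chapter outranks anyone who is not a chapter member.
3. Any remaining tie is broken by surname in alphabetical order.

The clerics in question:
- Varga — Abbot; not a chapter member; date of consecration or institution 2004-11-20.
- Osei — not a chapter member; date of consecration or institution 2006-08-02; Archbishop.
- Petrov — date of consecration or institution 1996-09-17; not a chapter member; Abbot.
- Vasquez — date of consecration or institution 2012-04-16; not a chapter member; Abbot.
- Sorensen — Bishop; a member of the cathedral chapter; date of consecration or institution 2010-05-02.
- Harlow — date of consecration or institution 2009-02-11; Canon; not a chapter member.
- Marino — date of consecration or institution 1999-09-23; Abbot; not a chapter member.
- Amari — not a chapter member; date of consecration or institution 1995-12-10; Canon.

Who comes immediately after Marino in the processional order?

Petrov

By dignity: Osei (Archbishop); then Sorensen (Bishop); then Marino, Petrov, Varga and Vasquez (Abbot); then Amari and Harlow (Canon).
Marino, Petrov, Varga and Vasquez are each not a chapter member, so the next rule applies.
Among Marino, Petrov, Varga and Vasquez, alphabetically by surname: Marino before Petrov before Varga before Vasquez.
Amari and Harlow are each not a chapter member, so the next rule applies.
Among Amari and Harlow, alphabetically by surname: Amari before Harlow.
Order: Osei, Sorensen, Marino, Petrov, Varga, Vasquez, Amari, Harlow.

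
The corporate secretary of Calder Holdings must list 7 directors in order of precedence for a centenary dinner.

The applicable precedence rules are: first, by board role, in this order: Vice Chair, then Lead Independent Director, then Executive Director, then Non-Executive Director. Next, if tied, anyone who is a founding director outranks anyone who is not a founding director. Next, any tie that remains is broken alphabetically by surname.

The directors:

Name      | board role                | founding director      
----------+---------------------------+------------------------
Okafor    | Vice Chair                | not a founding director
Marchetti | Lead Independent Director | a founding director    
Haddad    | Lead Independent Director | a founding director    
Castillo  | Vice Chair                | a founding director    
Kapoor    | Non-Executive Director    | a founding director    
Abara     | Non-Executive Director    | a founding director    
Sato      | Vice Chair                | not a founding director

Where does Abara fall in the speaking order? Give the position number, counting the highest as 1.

6

By board role: Castillo, Okafor and Sato (Vice Chair); then Haddad and Marchetti (Lead Independent Director); then Abara and Kapoor (Non-Executive Director).
Among Castillo, Okafor and Sato, a founding director before not a founding director: Castillo (a founding director) before Okafor and Sato (not a founding director).
Among Okafor and Sato, alphabetically by surname: Okafor before Sato.
Haddad and Marchetti are each a founding director, so the next rule applies.
Among Haddad and Marchetti, alphabetically by surname: Haddad before Marchetti.
Abara and Kapoor are each a founding director, so the next rule applies.
Among Abara and Kapoor, alphabetically by surname: Abara before Kapoor.
Order: Castillo, Okafor, Sato, Haddad, Marchetti, Abara, Kapoor. So position 6.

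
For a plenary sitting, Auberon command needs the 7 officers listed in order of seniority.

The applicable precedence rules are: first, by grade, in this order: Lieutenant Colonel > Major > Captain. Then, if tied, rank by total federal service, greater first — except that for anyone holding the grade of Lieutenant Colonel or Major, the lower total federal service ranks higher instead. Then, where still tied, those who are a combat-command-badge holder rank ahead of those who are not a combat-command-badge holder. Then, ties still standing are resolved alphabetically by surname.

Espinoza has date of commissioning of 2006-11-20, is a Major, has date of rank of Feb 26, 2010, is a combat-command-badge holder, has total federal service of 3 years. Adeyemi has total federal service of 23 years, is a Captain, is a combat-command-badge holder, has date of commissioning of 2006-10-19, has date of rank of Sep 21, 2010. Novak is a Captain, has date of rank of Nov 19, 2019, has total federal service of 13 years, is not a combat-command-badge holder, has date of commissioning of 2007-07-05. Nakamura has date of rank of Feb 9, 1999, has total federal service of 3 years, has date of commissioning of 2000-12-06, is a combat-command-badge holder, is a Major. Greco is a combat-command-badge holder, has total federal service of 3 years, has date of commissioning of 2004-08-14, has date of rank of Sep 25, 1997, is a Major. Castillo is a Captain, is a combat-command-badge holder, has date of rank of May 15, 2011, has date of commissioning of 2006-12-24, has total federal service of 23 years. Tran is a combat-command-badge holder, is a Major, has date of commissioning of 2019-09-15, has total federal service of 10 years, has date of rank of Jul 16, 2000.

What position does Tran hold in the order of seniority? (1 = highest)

4

By grade: Espinoza, Greco, Nakamura and Tran (Major); then Adeyemi, Castillo and Novak (Captain).
Among Espinoza, Greco, Nakamura and Tran, by total federal service (lower first) (reversed rule for this group): Espinoza, Greco and Nakamura (3 years) before Tran (10 years).
Espinoza, Greco and Nakamura are each a combat-command-badge holder, so the next rule applies.
Among Espinoza, Greco and Nakamura, alphabetically by surname: Espinoza before Greco before Nakamura.
Among Adeyemi, Castillo and Novak, by total federal service (higher first): Adeyemi and Castillo (23 years) before Novak (13 years).
Adeyemi and Castillo are each a combat-command-badge holder, so the next rule applies.
Among Adeyemi and Castillo, alphabetically by surname: Adeyemi before Castillo.
Order: Espinoza, Greco, Nakamura, Tran, Adeyemi, Castillo, Novak. So position 4.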